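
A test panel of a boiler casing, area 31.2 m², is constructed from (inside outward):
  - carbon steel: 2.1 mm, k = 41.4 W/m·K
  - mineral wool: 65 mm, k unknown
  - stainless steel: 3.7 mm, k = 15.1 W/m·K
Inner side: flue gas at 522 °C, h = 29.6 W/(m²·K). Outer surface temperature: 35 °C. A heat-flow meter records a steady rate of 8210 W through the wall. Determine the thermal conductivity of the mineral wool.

Thermal resistances in series:
R_inner film = 1/(h_i·A) = 1/(29.6×31.2) = 0.001083 K/W
R_carbon steel = L/(kA) = 0.0021/(41.4×31.2) = 1.626×10^-6 K/W
R_stainless steel = L/(kA) = 0.0037/(15.1×31.2) = 7.854×10^-6 K/W
Sum of known resistances R_other = 0.001092 K/W
Total R = ΔT/Q = 487/8210 = 0.05932 K/W
R_mineral wool = R_total − R_other = 0.05823 K/W
k = L/(R·A) = 0.065/(0.05823×31.2)

k ≈ 0.0358 W/(m·K)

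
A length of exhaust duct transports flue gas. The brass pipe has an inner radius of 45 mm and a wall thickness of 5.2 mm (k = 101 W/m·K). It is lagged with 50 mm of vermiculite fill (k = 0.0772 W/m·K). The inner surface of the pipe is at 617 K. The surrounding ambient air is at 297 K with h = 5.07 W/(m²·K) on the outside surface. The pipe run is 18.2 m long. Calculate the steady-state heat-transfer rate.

For a radial system each layer contributes R = ln(r_out/r_in)/(2πkL); films add R = 1/(hA).
R_brass pipe wall = ln(50.2/45)/(2π×101×18.2) = 9.468×10^-6 K/W
R_vermiculite fill = ln(100.2/50.2)/(2π×0.0772×18.2) = 0.07829 K/W
R_outer film = 1/(h_o·2πr_oL) = 1/(5.07×2π×0.1002×18.2) = 0.01721 K/W
R_total = 0.09551 K/W
Q = ΔT/R_total = 320/0.09551

Q ≈ 3350 W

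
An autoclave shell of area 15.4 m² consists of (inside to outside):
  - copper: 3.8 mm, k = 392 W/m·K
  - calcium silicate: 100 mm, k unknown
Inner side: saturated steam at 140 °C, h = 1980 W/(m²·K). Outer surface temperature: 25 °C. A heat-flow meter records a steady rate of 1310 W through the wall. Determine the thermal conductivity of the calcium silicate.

Series thermal resistances:
R_inner film = 1/(h_i·A) = 1/(1980×15.4) = 3.28×10^-5 K/W
R_copper = L/(kA) = 0.0038/(392×15.4) = 6.295×10^-7 K/W
Sum of known resistances R_other = 3.342×10^-5 K/W
Total R = ΔT/Q = 115/1310 = 0.08779 K/W
R_calcium silicate = R_total − R_other = 0.08775 K/W
k = L/(R·A) = 0.1/(0.08775×15.4)

k ≈ 0.074 W/(m·K)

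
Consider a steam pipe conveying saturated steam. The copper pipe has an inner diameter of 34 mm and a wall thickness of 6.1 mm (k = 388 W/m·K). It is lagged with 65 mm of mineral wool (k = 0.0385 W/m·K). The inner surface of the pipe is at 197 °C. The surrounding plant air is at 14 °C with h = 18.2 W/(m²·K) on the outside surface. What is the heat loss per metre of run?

Cylindrical conduction, so R = ln(r₂/r₁)/(2πkL) per layer, in series:
R_copper pipe wall = ln(23.1/17)/(2π×388×1) = 1.258×10^-4 K/W
R_mineral wool = ln(88.1/23.1)/(2π×0.0385×1) = 5.534 K/W
R_outer film = 1/(h_o·2πr_oL) = 1/(18.2×2π×0.0881×1) = 0.09926 K/W
R_total = 5.633 K/W
Q = ΔT/R_total = 183/5.633

q′ ≈ 32.5 W/m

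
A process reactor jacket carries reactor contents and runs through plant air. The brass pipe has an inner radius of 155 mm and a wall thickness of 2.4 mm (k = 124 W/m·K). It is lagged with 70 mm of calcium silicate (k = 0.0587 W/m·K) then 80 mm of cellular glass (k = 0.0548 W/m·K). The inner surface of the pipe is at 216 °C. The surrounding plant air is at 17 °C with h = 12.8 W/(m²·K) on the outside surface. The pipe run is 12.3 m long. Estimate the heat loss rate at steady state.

Cylindrical conduction, so R = ln(r₂/r₁)/(2πkL) per layer, in series:
R_brass pipe wall = ln(157.4/155)/(2π×124×12.3) = 1.603×10^-6 K/W
R_calcium silicate = ln(227.4/157.4)/(2π×0.0587×12.3) = 0.0811 K/W
R_cellular glass = ln(307.4/227.4)/(2π×0.0548×12.3) = 0.07118 K/W
R_outer film = 1/(h_o·2πr_oL) = 1/(12.8×2π×0.3074×12.3) = 0.003289 K/W
R_total = 0.1556 K/W
Q = ΔT/R_total = 199/0.1556

Q ≈ 1280 W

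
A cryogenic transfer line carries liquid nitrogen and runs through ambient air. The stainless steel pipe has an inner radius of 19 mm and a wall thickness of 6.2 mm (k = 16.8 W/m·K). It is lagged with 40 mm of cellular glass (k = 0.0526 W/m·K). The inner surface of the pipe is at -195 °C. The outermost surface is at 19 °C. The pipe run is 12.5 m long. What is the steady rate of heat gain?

Q ≈ 929 W

Radial resistances (cylindrical: R_cond = ln(r_o/r_i)/(2πkL), R_conv = 1/(h·2πrL)):
R_stainless steel pipe wall = ln(25.2/19)/(2π×16.8×12.5) = 2.14×10^-4 K/W
R_cellular glass = ln(65.2/25.2)/(2π×0.0526×12.5) = 0.2301 K/W
R_total = 0.2303 K/W
Q = ΔT/R_total = 214/0.2303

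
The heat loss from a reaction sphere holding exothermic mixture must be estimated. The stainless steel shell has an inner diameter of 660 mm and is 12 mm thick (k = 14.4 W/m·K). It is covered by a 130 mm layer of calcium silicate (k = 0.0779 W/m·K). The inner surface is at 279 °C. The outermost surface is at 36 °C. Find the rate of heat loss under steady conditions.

Q ≈ 295 W

Radial (spherical) resistances in series:
R_stainless steel shell = (1/0.33 − 1/0.342)/(4π×14.4) = 5.876×10^-4 K/W
R_calcium silicate = (1/0.342 − 1/0.472)/(4π×0.0779) = 0.8227 K/W
R_total = 0.8233 K/W
Q = ΔT/R_total = 243/0.8233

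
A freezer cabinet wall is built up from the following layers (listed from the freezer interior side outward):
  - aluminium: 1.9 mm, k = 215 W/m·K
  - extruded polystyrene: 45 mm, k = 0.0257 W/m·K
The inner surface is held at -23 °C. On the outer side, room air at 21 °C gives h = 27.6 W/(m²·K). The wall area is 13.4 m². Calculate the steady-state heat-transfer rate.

Thermal resistances in series:
R_aluminium = L/(kA) = 0.0019/(215×13.4) = 6.595×10^-7 K/W
R_extruded polystyrene = L/(kA) = 0.045/(0.0257×13.4) = 0.1307 K/W
R_outer film = 1/(h_o·A) = 1/(27.6×13.4) = 0.002704 K/W
R_total = 0.1334 K/W
Q = ΔT / R_total = 44 / 0.1334

Q ≈ 330 W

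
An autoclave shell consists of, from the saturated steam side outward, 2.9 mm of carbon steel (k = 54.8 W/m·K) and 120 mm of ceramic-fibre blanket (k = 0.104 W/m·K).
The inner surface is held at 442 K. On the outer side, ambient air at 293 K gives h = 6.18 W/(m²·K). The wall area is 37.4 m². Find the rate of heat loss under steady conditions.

Thermal resistances in series:
R_carbon steel = L/(kA) = 0.0029/(54.8×37.4) = 1.415×10^-6 K/W
R_ceramic-fibre blanket = L/(kA) = 0.12/(0.104×37.4) = 0.03085 K/W
R_outer film = 1/(h_o·A) = 1/(6.18×37.4) = 0.004327 K/W
R_total = 0.03518 K/W
Q = ΔT / R_total = 149 / 0.03518

Q ≈ 4240 W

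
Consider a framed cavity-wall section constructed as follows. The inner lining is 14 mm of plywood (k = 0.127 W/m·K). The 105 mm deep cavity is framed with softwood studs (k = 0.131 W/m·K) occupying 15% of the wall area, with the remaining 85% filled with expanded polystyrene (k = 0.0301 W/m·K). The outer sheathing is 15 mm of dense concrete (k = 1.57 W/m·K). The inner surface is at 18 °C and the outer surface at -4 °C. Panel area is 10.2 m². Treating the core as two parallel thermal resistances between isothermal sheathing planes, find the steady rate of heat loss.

Sheathing layers in series; stud and cavity paths in parallel between them.
R_inner = 0.014/(0.127×10.2) = 0.01081 K/W
R_stud  = 0.105/(0.131×0.15×10.2) = 0.5239 K/W
R_cav   = 0.105/(0.0301×0.85×10.2) = 0.4023 K/W
1/R_core = 1/R_stud + 1/R_cav → R_core = 0.2276 K/W
R_outer = 0.015/(1.57×10.2) = 9.367×10^-4 K/W
R_total = 0.2393 K/W
Q = ΔT/R_total = 22/0.2393

Q ≈ 91.9 W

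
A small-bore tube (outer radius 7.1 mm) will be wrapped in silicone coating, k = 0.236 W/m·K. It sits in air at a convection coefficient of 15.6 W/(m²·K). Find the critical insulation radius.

For a cylinder r_cr = k/h = 0.236/15.6
r_cr = 15.1 mm; since the bare radius (7.1 mm) is below r_cr, adding a thin layer of insulation will *increase* heat loss.

r_cr ≈ 15.1 mm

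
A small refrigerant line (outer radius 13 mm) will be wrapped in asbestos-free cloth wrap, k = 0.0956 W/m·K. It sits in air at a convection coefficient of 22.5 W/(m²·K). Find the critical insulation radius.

r_cr ≈ 4.25 mm

For a cylinder r_cr = k/h = 0.0956/22.5
r_cr = 4.25 mm; since the bare radius (13 mm) is above r_cr, any added insulation will reduce heat loss.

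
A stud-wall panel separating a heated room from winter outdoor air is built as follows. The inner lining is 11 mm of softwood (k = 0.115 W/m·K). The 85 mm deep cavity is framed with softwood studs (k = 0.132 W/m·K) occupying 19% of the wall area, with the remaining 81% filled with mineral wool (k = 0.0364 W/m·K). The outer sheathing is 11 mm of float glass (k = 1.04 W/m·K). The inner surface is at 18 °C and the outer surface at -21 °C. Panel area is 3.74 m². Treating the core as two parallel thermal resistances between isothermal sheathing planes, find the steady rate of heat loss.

Q ≈ 87.7 W

Sheathing layers in series; stud and cavity paths in parallel between them.
R_inner = 0.011/(0.115×3.74) = 0.02558 K/W
R_stud  = 0.085/(0.132×0.19×3.74) = 0.9062 K/W
R_cav   = 0.085/(0.0364×0.81×3.74) = 0.7708 K/W
1/R_core = 1/R_stud + 1/R_cav → R_core = 0.4165 K/W
R_outer = 0.011/(1.04×3.74) = 0.002828 K/W
R_total = 0.4449 K/W
Q = ΔT/R_total = 39/0.4449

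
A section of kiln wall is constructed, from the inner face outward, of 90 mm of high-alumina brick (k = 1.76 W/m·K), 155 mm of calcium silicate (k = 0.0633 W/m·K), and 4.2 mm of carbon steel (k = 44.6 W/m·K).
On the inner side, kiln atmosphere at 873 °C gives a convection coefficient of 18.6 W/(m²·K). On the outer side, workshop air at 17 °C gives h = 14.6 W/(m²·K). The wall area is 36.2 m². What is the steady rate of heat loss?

Q ≈ 11800 W

Using the resistance-network approach (series):
R_inner film = 1/(h_i·A) = 1/(18.6×36.2) = 0.001485 K/W
R_high-alumina brick = L/(kA) = 0.09/(1.76×36.2) = 0.001413 K/W
R_calcium silicate = L/(kA) = 0.155/(0.0633×36.2) = 0.06764 K/W
R_carbon steel = L/(kA) = 0.0042/(44.6×36.2) = 2.601×10^-6 K/W
R_outer film = 1/(h_o·A) = 1/(14.6×36.2) = 0.001892 K/W
R_total = 0.07243 K/W
Q = ΔT / R_total = 856 / 0.07243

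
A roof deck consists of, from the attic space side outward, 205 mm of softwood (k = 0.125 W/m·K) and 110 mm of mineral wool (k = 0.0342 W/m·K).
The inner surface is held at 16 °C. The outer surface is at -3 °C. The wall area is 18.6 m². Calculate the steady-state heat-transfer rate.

Series thermal resistances:
R_softwood = L/(kA) = 0.205/(0.125×18.6) = 0.08817 K/W
R_mineral wool = L/(kA) = 0.11/(0.0342×18.6) = 0.1729 K/W
R_total = 0.2611 K/W
Q = ΔT / R_total = 19 / 0.2611

Q ≈ 72.8 W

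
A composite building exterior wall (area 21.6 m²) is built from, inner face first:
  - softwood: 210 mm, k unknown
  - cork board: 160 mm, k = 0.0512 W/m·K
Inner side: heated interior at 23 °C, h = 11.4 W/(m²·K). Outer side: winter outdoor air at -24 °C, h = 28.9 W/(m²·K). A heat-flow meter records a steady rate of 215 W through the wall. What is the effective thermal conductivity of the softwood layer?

Treating each layer as a thermal resistance in series:
R_inner film = 1/(h_i·A) = 1/(11.4×21.6) = 0.004061 K/W
R_cork board = L/(kA) = 0.16/(0.0512×21.6) = 0.1447 K/W
R_outer film = 1/(h_o·A) = 1/(28.9×21.6) = 0.001602 K/W
Sum of known resistances R_other = 0.1503 K/W
Total R = ΔT/Q = 47/215 = 0.2186 K/W
R_softwood = R_total − R_other = 0.06827 K/W
k = L/(R·A) = 0.21/(0.06827×21.6)

k ≈ 0.142 W/(m·K)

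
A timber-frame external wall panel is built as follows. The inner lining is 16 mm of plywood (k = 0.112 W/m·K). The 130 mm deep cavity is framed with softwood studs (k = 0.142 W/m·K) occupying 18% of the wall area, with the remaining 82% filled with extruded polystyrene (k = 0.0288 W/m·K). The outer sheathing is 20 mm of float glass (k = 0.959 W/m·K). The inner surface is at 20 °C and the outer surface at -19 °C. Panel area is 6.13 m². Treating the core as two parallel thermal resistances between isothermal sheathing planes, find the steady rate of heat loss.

Q ≈ 85.2 W

Sheathing layers in series; stud and cavity paths in parallel between them.
R_inner = 0.016/(0.112×6.13) = 0.0233 K/W
R_stud  = 0.13/(0.142×0.18×6.13) = 0.8297 K/W
R_cav   = 0.13/(0.0288×0.82×6.13) = 0.898 K/W
1/R_core = 1/R_stud + 1/R_cav → R_core = 0.4313 K/W
R_outer = 0.02/(0.959×6.13) = 0.003402 K/W
R_total = 0.458 K/W
Q = ΔT/R_total = 39/0.458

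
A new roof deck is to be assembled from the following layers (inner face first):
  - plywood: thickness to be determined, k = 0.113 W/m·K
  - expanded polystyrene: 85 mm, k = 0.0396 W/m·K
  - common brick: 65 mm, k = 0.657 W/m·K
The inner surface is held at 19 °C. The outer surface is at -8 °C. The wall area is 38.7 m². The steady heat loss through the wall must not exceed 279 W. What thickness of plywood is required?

Using the resistance-network approach (series):
R_expanded polystyrene = L/(kA) = 0.085/(0.0396×38.7) = 0.05546 K/W
R_common brick = L/(kA) = 0.065/(0.657×38.7) = 0.002556 K/W
Sum of the known resistances R_other = 0.05802 K/W
Required total resistance R_tot = ΔT/Q_allow = 27/279 = 0.09677 K/W
R_plywood = R_tot − R_other = 0.03875 K/W
L = R·k·A = 0.03875×0.113×38.7

L ≈ 169 mm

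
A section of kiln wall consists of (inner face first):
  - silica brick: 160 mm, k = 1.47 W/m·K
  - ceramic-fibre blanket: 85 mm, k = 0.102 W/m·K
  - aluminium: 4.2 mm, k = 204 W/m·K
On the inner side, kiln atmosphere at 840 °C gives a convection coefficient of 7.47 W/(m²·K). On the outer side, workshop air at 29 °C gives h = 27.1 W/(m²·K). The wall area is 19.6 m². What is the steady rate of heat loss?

Q ≈ 14300 W

Treating each layer as a thermal resistance in series:
R_inner film = 1/(h_i·A) = 1/(7.47×19.6) = 0.00683 K/W
R_silica brick = L/(kA) = 0.16/(1.47×19.6) = 0.005553 K/W
R_ceramic-fibre blanket = L/(kA) = 0.085/(0.102×19.6) = 0.04252 K/W
R_aluminium = L/(kA) = 0.0042/(204×19.6) = 1.05×10^-6 K/W
R_outer film = 1/(h_o·A) = 1/(27.1×19.6) = 0.001883 K/W
R_total = 0.05678 K/W
Q = ΔT / R_total = 811 / 0.05678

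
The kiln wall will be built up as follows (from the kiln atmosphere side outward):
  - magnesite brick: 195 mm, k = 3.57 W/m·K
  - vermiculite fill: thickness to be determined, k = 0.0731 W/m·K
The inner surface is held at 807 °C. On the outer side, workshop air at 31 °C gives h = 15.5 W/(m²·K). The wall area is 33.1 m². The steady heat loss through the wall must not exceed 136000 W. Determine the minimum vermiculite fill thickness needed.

L ≈ 5.1 mm

Thermal resistances in series:
R_magnesite brick = L/(kA) = 0.195/(3.57×33.1) = 0.00165 K/W
R_outer film = 1/(h_o·A) = 1/(15.5×33.1) = 0.001949 K/W
Sum of the known resistances R_other = 0.003599 K/W
Required total resistance R_tot = ΔT/Q_allow = 776/136000 = 0.005706 K/W
R_vermiculite fill = R_tot − R_other = 0.002107 K/W
L = R·k·A = 0.002107×0.0731×33.1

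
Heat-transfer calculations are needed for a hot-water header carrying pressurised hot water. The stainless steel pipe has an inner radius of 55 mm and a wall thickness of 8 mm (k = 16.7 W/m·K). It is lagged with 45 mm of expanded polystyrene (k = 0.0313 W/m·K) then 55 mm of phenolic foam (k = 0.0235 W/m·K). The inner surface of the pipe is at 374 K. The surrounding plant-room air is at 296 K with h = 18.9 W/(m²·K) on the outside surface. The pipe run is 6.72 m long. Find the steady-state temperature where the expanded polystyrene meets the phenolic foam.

Per-layer cylindrical resistances, series-summed:
R_stainless steel pipe wall = ln(63/55)/(2π×16.7×6.72) = 1.926×10^-4 K/W
R_expanded polystyrene = ln(108/63)/(2π×0.0313×6.72) = 0.4078 K/W
R_phenolic foam = ln(163/108)/(2π×0.0235×6.72) = 0.4148 K/W
R_outer film = 1/(h_o·2πr_oL) = 1/(18.9×2π×0.163×6.72) = 0.007688 K/W
R_total = 0.8306 K/W
Q = ΔT/R_total = 78/0.8306
Q = 93.9 W
T_interface = T_inner − Q·ΣR(inner→interface) = 374 − 93.9×0.408

T ≈ 336 K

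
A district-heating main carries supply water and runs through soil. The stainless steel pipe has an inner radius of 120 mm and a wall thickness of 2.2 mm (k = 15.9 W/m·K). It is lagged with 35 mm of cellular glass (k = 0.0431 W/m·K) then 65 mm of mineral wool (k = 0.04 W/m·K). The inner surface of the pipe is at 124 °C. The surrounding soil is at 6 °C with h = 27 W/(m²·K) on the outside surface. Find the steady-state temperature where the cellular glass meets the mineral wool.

Radial resistances (cylindrical: R_cond = ln(r_o/r_i)/(2πkL), R_conv = 1/(h·2πrL)):
R_stainless steel pipe wall = ln(122.2/120)/(2π×15.9×1) = 1.819×10^-4 K/W
R_cellular glass = ln(157.2/122.2)/(2π×0.0431×1) = 0.93 K/W
R_mineral wool = ln(222.2/157.2)/(2π×0.04×1) = 1.377 K/W
R_outer film = 1/(h_o·2πr_oL) = 1/(27×2π×0.2222×1) = 0.02653 K/W
R_total = 2.334 K/W
Q = ΔT/R_total = 118/2.334
Q = 50.6 W/m
T_interface = T_inner − Q·ΣR(inner→interface) = 124 − 50.6×0.9302

T ≈ 77 °C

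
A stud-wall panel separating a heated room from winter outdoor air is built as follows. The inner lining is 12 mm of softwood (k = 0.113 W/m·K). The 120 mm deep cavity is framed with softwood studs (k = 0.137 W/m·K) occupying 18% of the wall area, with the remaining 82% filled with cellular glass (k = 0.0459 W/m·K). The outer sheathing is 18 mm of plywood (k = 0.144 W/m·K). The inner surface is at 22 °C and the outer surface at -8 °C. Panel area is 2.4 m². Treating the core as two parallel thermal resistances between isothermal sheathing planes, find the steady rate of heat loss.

Sheathing layers in series; stud and cavity paths in parallel between them.
R_inner = 0.012/(0.113×2.4) = 0.04425 K/W
R_stud  = 0.12/(0.137×0.18×2.4) = 2.028 K/W
R_cav   = 0.12/(0.0459×0.82×2.4) = 1.328 K/W
1/R_core = 1/R_stud + 1/R_cav → R_core = 0.8026 K/W
R_outer = 0.018/(0.144×2.4) = 0.05208 K/W
R_total = 0.8989 K/W
Q = ΔT/R_total = 30/0.8989

Q ≈ 33.4 W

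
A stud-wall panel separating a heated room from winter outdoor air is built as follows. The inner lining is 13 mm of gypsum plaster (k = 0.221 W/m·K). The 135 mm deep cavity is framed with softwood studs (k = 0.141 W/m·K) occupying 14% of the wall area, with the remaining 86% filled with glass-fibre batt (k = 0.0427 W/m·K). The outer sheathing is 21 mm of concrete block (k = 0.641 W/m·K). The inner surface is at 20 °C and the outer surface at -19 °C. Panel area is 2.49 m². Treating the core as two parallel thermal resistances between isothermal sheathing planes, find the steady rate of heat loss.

Q ≈ 39.1 W

Sheathing layers in series; stud and cavity paths in parallel between them.
R_inner = 0.013/(0.221×2.49) = 0.02362 K/W
R_stud  = 0.135/(0.141×0.14×2.49) = 2.747 K/W
R_cav   = 0.135/(0.0427×0.86×2.49) = 1.476 K/W
1/R_core = 1/R_stud + 1/R_cav → R_core = 0.9602 K/W
R_outer = 0.021/(0.641×2.49) = 0.01316 K/W
R_total = 0.997 K/W
Q = ΔT/R_total = 39/0.997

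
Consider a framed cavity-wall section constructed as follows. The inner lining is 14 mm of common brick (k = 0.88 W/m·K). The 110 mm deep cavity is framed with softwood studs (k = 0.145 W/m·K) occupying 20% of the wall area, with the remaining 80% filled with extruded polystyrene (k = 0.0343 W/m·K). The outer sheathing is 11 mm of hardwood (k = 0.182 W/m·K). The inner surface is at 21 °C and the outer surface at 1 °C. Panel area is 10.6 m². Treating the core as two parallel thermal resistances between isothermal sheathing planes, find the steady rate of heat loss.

Q ≈ 105 W

Sheathing layers in series; stud and cavity paths in parallel between them.
R_inner = 0.014/(0.88×10.6) = 0.001501 K/W
R_stud  = 0.11/(0.145×0.2×10.6) = 0.3578 K/W
R_cav   = 0.11/(0.0343×0.8×10.6) = 0.3782 K/W
1/R_core = 1/R_stud + 1/R_cav → R_core = 0.1839 K/W
R_outer = 0.011/(0.182×10.6) = 0.005702 K/W
R_total = 0.1911 K/W
Q = ΔT/R_total = 20/0.1911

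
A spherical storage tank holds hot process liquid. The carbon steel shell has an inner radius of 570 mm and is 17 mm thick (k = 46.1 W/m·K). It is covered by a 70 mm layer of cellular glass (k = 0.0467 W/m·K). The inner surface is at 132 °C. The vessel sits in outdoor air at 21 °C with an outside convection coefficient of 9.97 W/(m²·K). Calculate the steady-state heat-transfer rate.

Q ≈ 339 W

Spherical conduction: R = (1/r_in − 1/r_out)/(4πk) per layer; series-sum.
R_carbon steel shell = (1/0.57 − 1/0.587)/(4π×46.1) = 8.771×10^-5 K/W
R_cellular glass = (1/0.587 − 1/0.657)/(4π×0.0467) = 0.3093 K/W
R_outer film = 1/(h·4πr_o²) = 1/(9.97×4π×0.657²) = 0.01849 K/W
R_total = 0.3279 K/W
Q = ΔT/R_total = 111/0.3279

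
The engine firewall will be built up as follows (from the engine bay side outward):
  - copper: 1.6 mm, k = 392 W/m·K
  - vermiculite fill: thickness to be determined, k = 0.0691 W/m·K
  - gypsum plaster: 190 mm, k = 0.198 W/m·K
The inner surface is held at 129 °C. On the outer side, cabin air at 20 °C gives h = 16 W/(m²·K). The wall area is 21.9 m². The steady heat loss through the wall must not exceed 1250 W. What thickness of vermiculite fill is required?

Treating each layer as a thermal resistance in series:
R_copper = L/(kA) = 0.0016/(392×21.9) = 1.864×10^-7 K/W
R_gypsum plaster = L/(kA) = 0.19/(0.198×21.9) = 0.04382 K/W
R_outer film = 1/(h_o·A) = 1/(16×21.9) = 0.002854 K/W
Sum of the known resistances R_other = 0.04667 K/W
Required total resistance R_tot = ΔT/Q_allow = 109/1250 = 0.0872 K/W
R_vermiculite fill = R_tot − R_other = 0.04053 K/W
L = R·k·A = 0.04053×0.0691×21.9

L ≈ 61.3 mm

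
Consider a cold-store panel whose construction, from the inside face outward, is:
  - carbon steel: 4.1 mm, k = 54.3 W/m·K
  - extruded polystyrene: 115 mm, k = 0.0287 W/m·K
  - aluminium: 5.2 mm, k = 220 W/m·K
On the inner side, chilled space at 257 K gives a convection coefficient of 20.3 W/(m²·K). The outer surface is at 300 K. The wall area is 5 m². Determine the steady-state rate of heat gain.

Series thermal resistances:
R_inner film = 1/(h_i·A) = 1/(20.3×5) = 0.009852 K/W
R_carbon steel = L/(kA) = 0.0041/(54.3×5) = 1.51×10^-5 K/W
R_extruded polystyrene = L/(kA) = 0.115/(0.0287×5) = 0.8014 K/W
R_aluminium = L/(kA) = 0.0052/(220×5) = 4.727×10^-6 K/W
R_total = 0.8113 K/W
Q = ΔT / R_total = 43 / 0.8113

Q ≈ 53 W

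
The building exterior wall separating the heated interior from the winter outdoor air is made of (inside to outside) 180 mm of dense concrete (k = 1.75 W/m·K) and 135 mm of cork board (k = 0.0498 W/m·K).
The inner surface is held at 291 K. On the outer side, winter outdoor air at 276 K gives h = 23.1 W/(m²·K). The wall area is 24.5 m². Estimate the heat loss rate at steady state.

Model the wall as resistances in series:
R_dense concrete = L/(kA) = 0.18/(1.75×24.5) = 0.004198 K/W
R_cork board = L/(kA) = 0.135/(0.0498×24.5) = 0.1106 K/W
R_outer film = 1/(h_o·A) = 1/(23.1×24.5) = 0.001767 K/W
R_total = 0.1166 K/W
Q = ΔT / R_total = 15 / 0.1166

Q ≈ 129 W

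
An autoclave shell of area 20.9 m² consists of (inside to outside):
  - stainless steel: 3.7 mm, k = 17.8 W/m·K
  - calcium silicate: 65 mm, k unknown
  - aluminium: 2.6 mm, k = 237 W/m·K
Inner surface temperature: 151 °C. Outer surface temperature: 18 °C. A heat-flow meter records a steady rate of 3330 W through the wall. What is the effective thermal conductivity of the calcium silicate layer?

Using the resistance-network approach (series):
R_stainless steel = L/(kA) = 0.0037/(17.8×20.9) = 9.946×10^-6 K/W
R_aluminium = L/(kA) = 0.0026/(237×20.9) = 5.249×10^-7 K/W
Sum of known resistances R_other = 1.047×10^-5 K/W
Total R = ΔT/Q = 133/3330 = 0.03994 K/W
R_calcium silicate = R_total − R_other = 0.03993 K/W
k = L/(R·A) = 0.065/(0.03993×20.9)

k ≈ 0.0779 W/(m·K)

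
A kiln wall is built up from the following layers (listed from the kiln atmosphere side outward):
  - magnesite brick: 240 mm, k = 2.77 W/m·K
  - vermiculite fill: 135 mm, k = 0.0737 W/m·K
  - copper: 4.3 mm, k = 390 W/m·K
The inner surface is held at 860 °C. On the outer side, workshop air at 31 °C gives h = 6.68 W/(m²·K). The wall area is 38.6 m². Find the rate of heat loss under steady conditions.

Q ≈ 15500 W

Treating each layer as a thermal resistance in series:
R_magnesite brick = L/(kA) = 0.24/(2.77×38.6) = 0.002245 K/W
R_vermiculite fill = L/(kA) = 0.135/(0.0737×38.6) = 0.04745 K/W
R_copper = L/(kA) = 0.0043/(390×38.6) = 2.856×10^-7 K/W
R_outer film = 1/(h_o·A) = 1/(6.68×38.6) = 0.003878 K/W
R_total = 0.05358 K/W
Q = ΔT / R_total = 829 / 0.05358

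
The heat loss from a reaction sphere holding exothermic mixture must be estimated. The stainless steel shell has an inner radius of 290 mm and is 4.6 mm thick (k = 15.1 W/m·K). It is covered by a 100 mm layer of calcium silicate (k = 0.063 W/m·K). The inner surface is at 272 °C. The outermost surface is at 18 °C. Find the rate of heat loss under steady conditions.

Q ≈ 234 W

Radial (spherical) resistances in series:
R_stainless steel shell = (1/0.29 − 1/0.2946)/(4π×15.1) = 2.838×10^-4 K/W
R_calcium silicate = (1/0.2946 − 1/0.3946)/(4π×0.063) = 1.087 K/W
R_total = 1.087 K/W
Q = ΔT/R_total = 254/1.087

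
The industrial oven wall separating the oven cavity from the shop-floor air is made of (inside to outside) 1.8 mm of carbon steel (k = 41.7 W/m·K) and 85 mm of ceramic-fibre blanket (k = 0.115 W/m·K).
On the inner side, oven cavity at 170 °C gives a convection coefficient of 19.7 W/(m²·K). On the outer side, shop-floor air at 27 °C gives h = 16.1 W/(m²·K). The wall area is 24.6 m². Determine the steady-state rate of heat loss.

Q ≈ 4130 W

Treating each layer as a thermal resistance in series:
R_inner film = 1/(h_i·A) = 1/(19.7×24.6) = 0.002063 K/W
R_carbon steel = L/(kA) = 0.0018/(41.7×24.6) = 1.755×10^-6 K/W
R_ceramic-fibre blanket = L/(kA) = 0.085/(0.115×24.6) = 0.03005 K/W
R_outer film = 1/(h_o·A) = 1/(16.1×24.6) = 0.002525 K/W
R_total = 0.03464 K/W
Q = ΔT / R_total = 143 / 0.03464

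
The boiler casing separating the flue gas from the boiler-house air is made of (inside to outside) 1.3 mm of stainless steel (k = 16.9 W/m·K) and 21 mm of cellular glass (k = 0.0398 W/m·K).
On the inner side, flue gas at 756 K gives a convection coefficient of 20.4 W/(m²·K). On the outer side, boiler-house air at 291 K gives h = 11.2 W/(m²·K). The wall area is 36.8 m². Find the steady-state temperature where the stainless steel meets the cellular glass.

T ≈ 722 K

Model the wall as resistances in series:
R_inner film = 1/(h_i·A) = 1/(20.4×36.8) = 0.001332 K/W
R_stainless steel = L/(kA) = 0.0013/(16.9×36.8) = 2.09×10^-6 K/W
R_cellular glass = L/(kA) = 0.021/(0.0398×36.8) = 0.01434 K/W
R_outer film = 1/(h_o·A) = 1/(11.2×36.8) = 0.002426 K/W
R_total = 0.0181 K/W;  Q = ΔT/R_total = 465/0.0181 = 25690 W
T_interface = T_inner − Q·ΣR(inner→interface) = 756 − 25700×0.001334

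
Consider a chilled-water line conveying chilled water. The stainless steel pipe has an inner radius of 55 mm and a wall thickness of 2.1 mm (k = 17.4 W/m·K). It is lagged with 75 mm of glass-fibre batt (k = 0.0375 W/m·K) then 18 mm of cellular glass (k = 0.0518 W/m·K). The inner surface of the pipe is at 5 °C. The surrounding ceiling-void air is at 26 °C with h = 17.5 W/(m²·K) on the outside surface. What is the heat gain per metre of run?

Cylindrical conduction, so R = ln(r₂/r₁)/(2πkL) per layer, in series:
R_stainless steel pipe wall = ln(57.1/55)/(2π×17.4×1) = 3.427×10^-4 K/W
R_glass-fibre batt = ln(132.1/57.1)/(2π×0.0375×1) = 3.56 K/W
R_cellular glass = ln(150.1/132.1)/(2π×0.0518×1) = 0.3925 K/W
R_outer film = 1/(h_o·2πr_oL) = 1/(17.5×2π×0.1501×1) = 0.06059 K/W
R_total = 4.013 K/W
Q = ΔT/R_total = 21/4.013

q′ ≈ 5.23 W/m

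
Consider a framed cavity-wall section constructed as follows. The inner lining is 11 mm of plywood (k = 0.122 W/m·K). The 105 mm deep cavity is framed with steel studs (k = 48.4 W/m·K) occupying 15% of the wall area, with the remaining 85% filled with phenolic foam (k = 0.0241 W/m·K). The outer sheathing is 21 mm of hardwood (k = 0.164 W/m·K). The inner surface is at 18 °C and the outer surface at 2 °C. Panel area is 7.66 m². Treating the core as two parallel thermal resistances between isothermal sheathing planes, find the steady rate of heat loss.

Sheathing layers in series; stud and cavity paths in parallel between them.
R_inner = 0.011/(0.122×7.66) = 0.01177 K/W
R_stud  = 0.105/(48.4×0.15×7.66) = 0.001888 K/W
R_cav   = 0.105/(0.0241×0.85×7.66) = 0.6692 K/W
1/R_core = 1/R_stud + 1/R_cav → R_core = 0.001883 K/W
R_outer = 0.021/(0.164×7.66) = 0.01672 K/W
R_total = 0.03037 K/W
Q = ΔT/R_total = 16/0.03037

Q ≈ 527 W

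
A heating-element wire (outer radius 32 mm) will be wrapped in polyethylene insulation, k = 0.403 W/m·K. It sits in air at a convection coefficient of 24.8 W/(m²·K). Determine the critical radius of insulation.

For a cylinder r_cr = k/h = 0.403/24.8
r_cr = 16.2 mm; since the bare radius (32 mm) is above r_cr, any added insulation will reduce heat loss.

r_cr ≈ 16.2 mm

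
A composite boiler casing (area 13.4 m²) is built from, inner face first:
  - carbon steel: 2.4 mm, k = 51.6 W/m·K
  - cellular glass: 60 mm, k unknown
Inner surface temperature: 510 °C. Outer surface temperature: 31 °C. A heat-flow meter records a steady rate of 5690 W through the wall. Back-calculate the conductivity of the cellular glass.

k ≈ 0.0532 W/(m·K)

Model the wall as resistances in series:
R_carbon steel = L/(kA) = 0.0024/(51.6×13.4) = 3.471×10^-6 K/W
Sum of known resistances R_other = 3.471×10^-6 K/W
Total R = ΔT/Q = 479/5690 = 0.08418 K/W
R_cellular glass = R_total − R_other = 0.08418 K/W
k = L/(R·A) = 0.06/(0.08418×13.4)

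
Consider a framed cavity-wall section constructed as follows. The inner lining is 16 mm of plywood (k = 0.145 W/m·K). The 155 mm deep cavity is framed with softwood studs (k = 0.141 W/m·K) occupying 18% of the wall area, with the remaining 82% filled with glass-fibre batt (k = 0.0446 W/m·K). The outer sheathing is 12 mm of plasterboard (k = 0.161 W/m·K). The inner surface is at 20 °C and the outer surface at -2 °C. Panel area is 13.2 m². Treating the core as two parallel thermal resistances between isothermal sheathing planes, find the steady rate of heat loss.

Q ≈ 108 W

Sheathing layers in series; stud and cavity paths in parallel between them.
R_inner = 0.016/(0.145×13.2) = 0.008359 K/W
R_stud  = 0.155/(0.141×0.18×13.2) = 0.4627 K/W
R_cav   = 0.155/(0.0446×0.82×13.2) = 0.3211 K/W
1/R_core = 1/R_stud + 1/R_cav → R_core = 0.1895 K/W
R_outer = 0.012/(0.161×13.2) = 0.005647 K/W
R_total = 0.2035 K/W
Q = ΔT/R_total = 22/0.2035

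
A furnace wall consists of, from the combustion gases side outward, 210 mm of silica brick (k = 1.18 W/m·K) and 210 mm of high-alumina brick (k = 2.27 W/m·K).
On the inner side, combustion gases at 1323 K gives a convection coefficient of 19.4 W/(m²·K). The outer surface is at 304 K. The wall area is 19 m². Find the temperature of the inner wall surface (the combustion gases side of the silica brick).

Thermal resistances in series:
R_inner film = 1/(h_i·A) = 1/(19.4×19) = 0.002713 K/W
R_silica brick = L/(kA) = 0.21/(1.18×19) = 0.009367 K/W
R_high-alumina brick = L/(kA) = 0.21/(2.27×19) = 0.004869 K/W
R_total = 0.01695 K/W;  Q = ΔT/R_total = 1019/0.01695 = 60120 W
T_interface = T_inner − Q·ΣR(inner→interface) = 1323 − 60100×0.002713

T ≈ 1160 K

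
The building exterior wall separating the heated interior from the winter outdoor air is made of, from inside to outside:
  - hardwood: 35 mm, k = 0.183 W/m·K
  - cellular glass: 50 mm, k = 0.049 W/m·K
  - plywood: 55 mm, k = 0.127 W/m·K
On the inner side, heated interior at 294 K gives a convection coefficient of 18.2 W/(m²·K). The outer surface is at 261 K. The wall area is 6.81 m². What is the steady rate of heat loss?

Thermal resistances in series:
R_inner film = 1/(h_i·A) = 1/(18.2×6.81) = 0.008068 K/W
R_hardwood = L/(kA) = 0.035/(0.183×6.81) = 0.02808 K/W
R_cellular glass = L/(kA) = 0.05/(0.049×6.81) = 0.1498 K/W
R_plywood = L/(kA) = 0.055/(0.127×6.81) = 0.06359 K/W
R_total = 0.2496 K/W
Q = ΔT / R_total = 33 / 0.2496

Q ≈ 132 W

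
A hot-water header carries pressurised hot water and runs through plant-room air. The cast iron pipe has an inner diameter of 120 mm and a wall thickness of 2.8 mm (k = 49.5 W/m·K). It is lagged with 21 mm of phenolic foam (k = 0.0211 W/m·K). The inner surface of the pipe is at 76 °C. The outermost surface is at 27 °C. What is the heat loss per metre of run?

Per-layer cylindrical resistances, series-summed:
R_cast iron pipe wall = ln(62.8/60)/(2π×49.5×1) = 1.466×10^-4 K/W
R_phenolic foam = ln(83.8/62.8)/(2π×0.0211×1) = 2.176 K/W
R_total = 2.176 K/W
Q = ΔT/R_total = 49/2.176

q′ ≈ 22.5 W/m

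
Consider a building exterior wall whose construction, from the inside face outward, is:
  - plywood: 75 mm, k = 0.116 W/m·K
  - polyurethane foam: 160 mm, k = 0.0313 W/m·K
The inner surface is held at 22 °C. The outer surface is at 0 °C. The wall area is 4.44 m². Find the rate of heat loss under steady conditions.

Q ≈ 17 W

Treating each layer as a thermal resistance in series:
R_plywood = L/(kA) = 0.075/(0.116×4.44) = 0.1456 K/W
R_polyurethane foam = L/(kA) = 0.16/(0.0313×4.44) = 1.151 K/W
R_total = 1.297 K/W
Q = ΔT / R_total = 22 / 1.297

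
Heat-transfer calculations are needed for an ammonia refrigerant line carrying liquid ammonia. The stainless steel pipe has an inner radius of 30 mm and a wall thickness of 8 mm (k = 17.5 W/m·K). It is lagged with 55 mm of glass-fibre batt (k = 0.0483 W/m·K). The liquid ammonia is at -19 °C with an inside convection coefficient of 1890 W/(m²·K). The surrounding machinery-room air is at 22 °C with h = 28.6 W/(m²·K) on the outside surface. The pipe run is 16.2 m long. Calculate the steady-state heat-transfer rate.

Q ≈ 220 W

Treating each annulus and film as a series resistance:
R_inner film = 1/(h_i·2πr₁L) = 1/(1890×2π×0.03×16.2) = 1.733×10^-4 K/W
R_stainless steel pipe wall = ln(38/30)/(2π×17.5×16.2) = 1.327×10^-4 K/W
R_glass-fibre batt = ln(93/38)/(2π×0.0483×16.2) = 0.182 K/W
R_outer film = 1/(h_o·2πr_oL) = 1/(28.6×2π×0.093×16.2) = 0.003694 K/W
R_total = 0.186 K/W
Q = ΔT/R_total = 41/0.186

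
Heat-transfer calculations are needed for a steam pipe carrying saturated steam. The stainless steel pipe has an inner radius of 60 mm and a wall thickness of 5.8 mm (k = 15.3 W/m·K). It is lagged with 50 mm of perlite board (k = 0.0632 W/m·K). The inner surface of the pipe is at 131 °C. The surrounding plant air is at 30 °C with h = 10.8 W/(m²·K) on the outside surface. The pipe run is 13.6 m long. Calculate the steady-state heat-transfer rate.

Q ≈ 885 W

For a radial system each layer contributes R = ln(r_out/r_in)/(2πkL); films add R = 1/(hA).
R_stainless steel pipe wall = ln(65.8/60)/(2π×15.3×13.6) = 7.058×10^-5 K/W
R_perlite board = ln(115.8/65.8)/(2π×0.0632×13.6) = 0.1047 K/W
R_outer film = 1/(h_o·2πr_oL) = 1/(10.8×2π×0.1158×13.6) = 0.009357 K/W
R_total = 0.1141 K/W
Q = ΔT/R_total = 101/0.1141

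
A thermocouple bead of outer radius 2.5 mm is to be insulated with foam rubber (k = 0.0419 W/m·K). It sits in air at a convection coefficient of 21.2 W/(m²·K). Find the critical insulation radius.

r_cr ≈ 3.95 mm

For a sphere r_cr = 2k/h = 2×0.0419/21.2
r_cr = 3.95 mm; since the bare radius (2.5 mm) is below r_cr, adding a thin layer of insulation will *increase* heat loss.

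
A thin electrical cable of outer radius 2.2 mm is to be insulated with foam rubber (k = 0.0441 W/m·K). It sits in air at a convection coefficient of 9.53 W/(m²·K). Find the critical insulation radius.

r_cr ≈ 4.63 mm

For a cylinder r_cr = k/h = 0.0441/9.53
r_cr = 4.63 mm; since the bare radius (2.2 mm) is below r_cr, adding a thin layer of insulation will *increase* heat loss.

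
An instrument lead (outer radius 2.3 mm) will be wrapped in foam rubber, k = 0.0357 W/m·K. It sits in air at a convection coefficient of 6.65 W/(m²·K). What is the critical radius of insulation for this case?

For a cylinder r_cr = k/h = 0.0357/6.65
r_cr = 5.37 mm; since the bare radius (2.3 mm) is below r_cr, adding a thin layer of insulation will *increase* heat loss.

r_cr ≈ 5.37 mm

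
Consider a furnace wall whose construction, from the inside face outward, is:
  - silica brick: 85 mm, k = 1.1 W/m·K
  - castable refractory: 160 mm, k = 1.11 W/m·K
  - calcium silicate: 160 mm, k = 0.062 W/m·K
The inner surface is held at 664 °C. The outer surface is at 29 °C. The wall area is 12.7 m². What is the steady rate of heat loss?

Q ≈ 2880 W

Using the resistance-network approach (series):
R_silica brick = L/(kA) = 0.085/(1.1×12.7) = 0.006084 K/W
R_castable refractory = L/(kA) = 0.16/(1.11×12.7) = 0.01135 K/W
R_calcium silicate = L/(kA) = 0.16/(0.062×12.7) = 0.2032 K/W
R_total = 0.2206 K/W
Q = ΔT / R_total = 635 / 0.2206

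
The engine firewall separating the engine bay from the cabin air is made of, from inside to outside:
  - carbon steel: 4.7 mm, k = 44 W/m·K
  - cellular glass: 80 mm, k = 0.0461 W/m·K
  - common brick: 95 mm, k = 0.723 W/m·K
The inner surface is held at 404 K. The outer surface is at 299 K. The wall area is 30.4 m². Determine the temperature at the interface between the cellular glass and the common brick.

T ≈ 306 K

Using the resistance-network approach (series):
R_carbon steel = L/(kA) = 0.0047/(44×30.4) = 3.514×10^-6 K/W
R_cellular glass = L/(kA) = 0.08/(0.0461×30.4) = 0.05708 K/W
R_common brick = L/(kA) = 0.095/(0.723×30.4) = 0.004322 K/W
R_total = 0.06141 K/W;  Q = ΔT/R_total = 105/0.06141 = 1710 W
T_interface = T_inner − Q·ΣR(inner→interface) = 404 − 1710×0.05709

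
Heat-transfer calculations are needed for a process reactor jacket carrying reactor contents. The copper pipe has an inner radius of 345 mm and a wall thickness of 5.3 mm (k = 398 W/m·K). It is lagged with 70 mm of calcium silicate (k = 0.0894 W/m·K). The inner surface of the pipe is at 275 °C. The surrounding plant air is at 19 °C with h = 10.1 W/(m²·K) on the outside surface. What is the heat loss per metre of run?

Treating each annulus and film as a series resistance:
R_copper pipe wall = ln(350.3/345)/(2π×398×1) = 6.096×10^-6 K/W
R_calcium silicate = ln(420.3/350.3)/(2π×0.0894×1) = 0.3243 K/W
R_outer film = 1/(h_o·2πr_oL) = 1/(10.1×2π×0.4203×1) = 0.03749 K/W
R_total = 0.3618 K/W
Q = ΔT/R_total = 256/0.3618

q′ ≈ 708 W/m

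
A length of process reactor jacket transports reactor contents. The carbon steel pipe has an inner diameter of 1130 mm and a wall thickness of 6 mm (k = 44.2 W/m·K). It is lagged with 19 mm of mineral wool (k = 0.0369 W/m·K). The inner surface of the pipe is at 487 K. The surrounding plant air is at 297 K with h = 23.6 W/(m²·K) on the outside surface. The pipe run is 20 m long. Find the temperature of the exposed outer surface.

Radial resistances (cylindrical: R_cond = ln(r_o/r_i)/(2πkL), R_conv = 1/(h·2πrL)):
R_carbon steel pipe wall = ln(571/565)/(2π×44.2×20) = 1.902×10^-6 K/W
R_mineral wool = ln(590/571)/(2π×0.0369×20) = 0.007059 K/W
R_outer film = 1/(h_o·2πr_oL) = 1/(23.6×2π×0.59×20) = 5.715×10^-4 K/W
R_total = 0.007633 K/W
Q = ΔT/R_total = 190/0.007633
Q = 24900 W
T_interface = T_inner − Q·ΣR(inner→interface) = 487 − 24900×0.007061

T ≈ 311 K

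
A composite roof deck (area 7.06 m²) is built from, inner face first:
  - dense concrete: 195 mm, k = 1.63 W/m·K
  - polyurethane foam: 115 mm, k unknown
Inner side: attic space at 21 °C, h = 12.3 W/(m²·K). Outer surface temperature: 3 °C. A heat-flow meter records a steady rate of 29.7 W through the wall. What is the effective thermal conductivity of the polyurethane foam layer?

k ≈ 0.0282 W/(m·K)

Using the resistance-network approach (series):
R_inner film = 1/(h_i·A) = 1/(12.3×7.06) = 0.01152 K/W
R_dense concrete = L/(kA) = 0.195/(1.63×7.06) = 0.01695 K/W
Sum of known resistances R_other = 0.02846 K/W
Total R = ΔT/Q = 18/29.7 = 0.6061 K/W
R_polyurethane foam = R_total − R_other = 0.5776 K/W
k = L/(R·A) = 0.115/(0.5776×7.06)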